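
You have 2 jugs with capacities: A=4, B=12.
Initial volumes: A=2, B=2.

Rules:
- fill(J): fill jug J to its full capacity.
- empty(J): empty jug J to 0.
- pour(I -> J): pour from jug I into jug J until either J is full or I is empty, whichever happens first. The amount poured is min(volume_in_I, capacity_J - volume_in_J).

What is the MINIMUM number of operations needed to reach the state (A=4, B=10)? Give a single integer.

BFS from (A=2, B=2). One shortest path:
  1. fill(B) -> (A=2 B=12)
  2. pour(B -> A) -> (A=4 B=10)
Reached target in 2 moves.

Answer: 2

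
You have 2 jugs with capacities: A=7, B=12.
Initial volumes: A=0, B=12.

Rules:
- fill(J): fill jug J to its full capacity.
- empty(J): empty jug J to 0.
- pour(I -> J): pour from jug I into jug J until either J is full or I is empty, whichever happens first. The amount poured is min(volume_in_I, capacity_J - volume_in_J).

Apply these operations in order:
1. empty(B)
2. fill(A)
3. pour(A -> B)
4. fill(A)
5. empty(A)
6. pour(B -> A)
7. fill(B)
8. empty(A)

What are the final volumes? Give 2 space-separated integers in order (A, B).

Answer: 0 12

Derivation:
Step 1: empty(B) -> (A=0 B=0)
Step 2: fill(A) -> (A=7 B=0)
Step 3: pour(A -> B) -> (A=0 B=7)
Step 4: fill(A) -> (A=7 B=7)
Step 5: empty(A) -> (A=0 B=7)
Step 6: pour(B -> A) -> (A=7 B=0)
Step 7: fill(B) -> (A=7 B=12)
Step 8: empty(A) -> (A=0 B=12)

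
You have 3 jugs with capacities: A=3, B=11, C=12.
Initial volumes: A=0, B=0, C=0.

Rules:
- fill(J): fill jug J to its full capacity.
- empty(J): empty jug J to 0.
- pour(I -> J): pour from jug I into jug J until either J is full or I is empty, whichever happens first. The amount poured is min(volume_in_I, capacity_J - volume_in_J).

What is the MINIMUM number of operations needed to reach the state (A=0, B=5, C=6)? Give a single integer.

Answer: 5

Derivation:
BFS from (A=0, B=0, C=0). One shortest path:
  1. fill(B) -> (A=0 B=11 C=0)
  2. pour(B -> A) -> (A=3 B=8 C=0)
  3. pour(A -> C) -> (A=0 B=8 C=3)
  4. pour(B -> A) -> (A=3 B=5 C=3)
  5. pour(A -> C) -> (A=0 B=5 C=6)
Reached target in 5 moves.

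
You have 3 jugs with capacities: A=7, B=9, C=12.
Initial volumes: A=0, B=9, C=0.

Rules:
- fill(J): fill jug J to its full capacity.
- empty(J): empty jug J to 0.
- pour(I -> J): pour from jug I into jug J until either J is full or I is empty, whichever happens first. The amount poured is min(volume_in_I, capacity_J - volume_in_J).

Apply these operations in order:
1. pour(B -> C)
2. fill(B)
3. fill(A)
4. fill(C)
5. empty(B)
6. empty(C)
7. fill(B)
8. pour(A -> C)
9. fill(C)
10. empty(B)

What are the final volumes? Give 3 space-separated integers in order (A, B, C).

Answer: 0 0 12

Derivation:
Step 1: pour(B -> C) -> (A=0 B=0 C=9)
Step 2: fill(B) -> (A=0 B=9 C=9)
Step 3: fill(A) -> (A=7 B=9 C=9)
Step 4: fill(C) -> (A=7 B=9 C=12)
Step 5: empty(B) -> (A=7 B=0 C=12)
Step 6: empty(C) -> (A=7 B=0 C=0)
Step 7: fill(B) -> (A=7 B=9 C=0)
Step 8: pour(A -> C) -> (A=0 B=9 C=7)
Step 9: fill(C) -> (A=0 B=9 C=12)
Step 10: empty(B) -> (A=0 B=0 C=12)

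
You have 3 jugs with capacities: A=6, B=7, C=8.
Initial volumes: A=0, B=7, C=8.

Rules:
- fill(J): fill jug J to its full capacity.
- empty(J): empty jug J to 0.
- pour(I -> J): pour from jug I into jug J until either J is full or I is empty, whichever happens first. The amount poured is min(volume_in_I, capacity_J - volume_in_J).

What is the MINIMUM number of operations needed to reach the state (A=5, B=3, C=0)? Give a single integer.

BFS from (A=0, B=7, C=8). One shortest path:
  1. pour(C -> A) -> (A=6 B=7 C=2)
  2. empty(A) -> (A=0 B=7 C=2)
  3. pour(C -> A) -> (A=2 B=7 C=0)
  4. pour(B -> C) -> (A=2 B=0 C=7)
  5. fill(B) -> (A=2 B=7 C=7)
  6. pour(B -> A) -> (A=6 B=3 C=7)
  7. pour(A -> C) -> (A=5 B=3 C=8)
  8. empty(C) -> (A=5 B=3 C=0)
Reached target in 8 moves.

Answer: 8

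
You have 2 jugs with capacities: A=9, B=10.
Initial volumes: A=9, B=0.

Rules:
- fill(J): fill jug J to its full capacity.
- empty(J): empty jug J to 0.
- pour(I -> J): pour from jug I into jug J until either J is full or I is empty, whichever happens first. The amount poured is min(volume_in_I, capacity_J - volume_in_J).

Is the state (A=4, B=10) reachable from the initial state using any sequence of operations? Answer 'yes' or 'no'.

Answer: yes

Derivation:
BFS from (A=9, B=0):
  1. empty(A) -> (A=0 B=0)
  2. fill(B) -> (A=0 B=10)
  3. pour(B -> A) -> (A=9 B=1)
  4. empty(A) -> (A=0 B=1)
  5. pour(B -> A) -> (A=1 B=0)
  6. fill(B) -> (A=1 B=10)
  7. pour(B -> A) -> (A=9 B=2)
  8. empty(A) -> (A=0 B=2)
  9. pour(B -> A) -> (A=2 B=0)
  10. fill(B) -> (A=2 B=10)
  11. pour(B -> A) -> (A=9 B=3)
  12. empty(A) -> (A=0 B=3)
  13. pour(B -> A) -> (A=3 B=0)
  14. fill(B) -> (A=3 B=10)
  15. pour(B -> A) -> (A=9 B=4)
  16. empty(A) -> (A=0 B=4)
  17. pour(B -> A) -> (A=4 B=0)
  18. fill(B) -> (A=4 B=10)
Target reached → yes.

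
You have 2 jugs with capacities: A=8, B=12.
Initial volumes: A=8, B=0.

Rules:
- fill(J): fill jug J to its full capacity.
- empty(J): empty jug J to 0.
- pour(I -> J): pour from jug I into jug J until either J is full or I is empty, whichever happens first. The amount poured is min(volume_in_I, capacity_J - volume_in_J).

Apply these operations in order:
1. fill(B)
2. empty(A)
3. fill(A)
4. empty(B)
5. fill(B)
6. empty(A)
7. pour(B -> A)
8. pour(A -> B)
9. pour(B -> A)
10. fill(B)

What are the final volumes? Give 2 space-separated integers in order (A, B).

Step 1: fill(B) -> (A=8 B=12)
Step 2: empty(A) -> (A=0 B=12)
Step 3: fill(A) -> (A=8 B=12)
Step 4: empty(B) -> (A=8 B=0)
Step 5: fill(B) -> (A=8 B=12)
Step 6: empty(A) -> (A=0 B=12)
Step 7: pour(B -> A) -> (A=8 B=4)
Step 8: pour(A -> B) -> (A=0 B=12)
Step 9: pour(B -> A) -> (A=8 B=4)
Step 10: fill(B) -> (A=8 B=12)

Answer: 8 12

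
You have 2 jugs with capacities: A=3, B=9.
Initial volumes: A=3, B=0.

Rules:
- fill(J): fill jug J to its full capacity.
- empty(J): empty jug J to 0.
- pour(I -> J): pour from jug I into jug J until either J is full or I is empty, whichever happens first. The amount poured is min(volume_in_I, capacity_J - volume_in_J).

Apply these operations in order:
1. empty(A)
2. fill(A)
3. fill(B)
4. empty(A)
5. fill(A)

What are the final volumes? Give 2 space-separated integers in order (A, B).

Answer: 3 9

Derivation:
Step 1: empty(A) -> (A=0 B=0)
Step 2: fill(A) -> (A=3 B=0)
Step 3: fill(B) -> (A=3 B=9)
Step 4: empty(A) -> (A=0 B=9)
Step 5: fill(A) -> (A=3 B=9)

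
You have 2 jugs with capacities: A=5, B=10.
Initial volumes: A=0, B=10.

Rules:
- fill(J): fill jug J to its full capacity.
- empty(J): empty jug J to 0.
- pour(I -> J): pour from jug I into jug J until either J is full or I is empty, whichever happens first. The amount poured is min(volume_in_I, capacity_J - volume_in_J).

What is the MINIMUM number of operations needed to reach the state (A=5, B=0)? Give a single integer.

BFS from (A=0, B=10). One shortest path:
  1. fill(A) -> (A=5 B=10)
  2. empty(B) -> (A=5 B=0)
Reached target in 2 moves.

Answer: 2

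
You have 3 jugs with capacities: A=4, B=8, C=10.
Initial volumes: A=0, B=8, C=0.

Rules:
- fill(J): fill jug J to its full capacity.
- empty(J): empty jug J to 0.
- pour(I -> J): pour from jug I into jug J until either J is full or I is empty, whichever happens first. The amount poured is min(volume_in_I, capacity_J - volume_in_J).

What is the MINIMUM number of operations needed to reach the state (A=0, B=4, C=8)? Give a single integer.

Answer: 3

Derivation:
BFS from (A=0, B=8, C=0). One shortest path:
  1. fill(A) -> (A=4 B=8 C=0)
  2. pour(B -> C) -> (A=4 B=0 C=8)
  3. pour(A -> B) -> (A=0 B=4 C=8)
Reached target in 3 moves.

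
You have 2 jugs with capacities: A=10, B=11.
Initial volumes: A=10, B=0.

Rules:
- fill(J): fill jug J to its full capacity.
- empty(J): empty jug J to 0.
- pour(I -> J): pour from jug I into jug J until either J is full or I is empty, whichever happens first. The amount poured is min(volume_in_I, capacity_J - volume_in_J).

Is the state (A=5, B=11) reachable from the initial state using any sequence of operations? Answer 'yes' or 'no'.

Answer: yes

Derivation:
BFS from (A=10, B=0):
  1. pour(A -> B) -> (A=0 B=10)
  2. fill(A) -> (A=10 B=10)
  3. pour(A -> B) -> (A=9 B=11)
  4. empty(B) -> (A=9 B=0)
  5. pour(A -> B) -> (A=0 B=9)
  6. fill(A) -> (A=10 B=9)
  7. pour(A -> B) -> (A=8 B=11)
  8. empty(B) -> (A=8 B=0)
  9. pour(A -> B) -> (A=0 B=8)
  10. fill(A) -> (A=10 B=8)
  11. pour(A -> B) -> (A=7 B=11)
  12. empty(B) -> (A=7 B=0)
  13. pour(A -> B) -> (A=0 B=7)
  14. fill(A) -> (A=10 B=7)
  15. pour(A -> B) -> (A=6 B=11)
  16. empty(B) -> (A=6 B=0)
  17. pour(A -> B) -> (A=0 B=6)
  18. fill(A) -> (A=10 B=6)
  19. pour(A -> B) -> (A=5 B=11)
Target reached → yes.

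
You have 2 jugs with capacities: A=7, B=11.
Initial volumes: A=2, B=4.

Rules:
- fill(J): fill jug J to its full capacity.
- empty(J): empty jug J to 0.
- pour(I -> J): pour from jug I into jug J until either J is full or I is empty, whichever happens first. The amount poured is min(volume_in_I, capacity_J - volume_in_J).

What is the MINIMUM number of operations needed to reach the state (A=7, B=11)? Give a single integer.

Answer: 2

Derivation:
BFS from (A=2, B=4). One shortest path:
  1. fill(A) -> (A=7 B=4)
  2. fill(B) -> (A=7 B=11)
Reached target in 2 moves.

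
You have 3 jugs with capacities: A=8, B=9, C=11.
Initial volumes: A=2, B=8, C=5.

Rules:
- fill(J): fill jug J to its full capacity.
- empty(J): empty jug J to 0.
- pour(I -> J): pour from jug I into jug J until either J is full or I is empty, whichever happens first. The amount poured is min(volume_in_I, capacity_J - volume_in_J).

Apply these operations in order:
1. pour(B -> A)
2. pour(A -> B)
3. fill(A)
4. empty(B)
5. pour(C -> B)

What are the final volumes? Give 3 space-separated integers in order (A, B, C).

Answer: 8 5 0

Derivation:
Step 1: pour(B -> A) -> (A=8 B=2 C=5)
Step 2: pour(A -> B) -> (A=1 B=9 C=5)
Step 3: fill(A) -> (A=8 B=9 C=5)
Step 4: empty(B) -> (A=8 B=0 C=5)
Step 5: pour(C -> B) -> (A=8 B=5 C=0)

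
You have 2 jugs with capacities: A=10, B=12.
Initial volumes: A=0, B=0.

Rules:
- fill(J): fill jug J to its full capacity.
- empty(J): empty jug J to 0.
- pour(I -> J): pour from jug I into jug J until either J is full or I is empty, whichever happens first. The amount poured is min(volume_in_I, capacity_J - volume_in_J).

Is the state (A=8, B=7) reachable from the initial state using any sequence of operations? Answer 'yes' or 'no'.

Answer: no

Derivation:
BFS explored all 22 reachable states.
Reachable set includes: (0,0), (0,2), (0,4), (0,6), (0,8), (0,10), (0,12), (2,0), (2,12), (4,0), (4,12), (6,0) ...
Target (A=8, B=7) not in reachable set → no.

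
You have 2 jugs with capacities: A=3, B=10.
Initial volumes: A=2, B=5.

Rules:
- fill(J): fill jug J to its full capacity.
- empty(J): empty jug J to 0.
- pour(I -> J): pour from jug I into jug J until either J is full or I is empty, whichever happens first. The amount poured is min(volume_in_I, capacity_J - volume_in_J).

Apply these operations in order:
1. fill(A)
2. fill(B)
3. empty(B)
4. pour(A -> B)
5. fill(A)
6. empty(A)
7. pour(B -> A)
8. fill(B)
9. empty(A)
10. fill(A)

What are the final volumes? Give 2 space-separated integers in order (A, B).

Answer: 3 10

Derivation:
Step 1: fill(A) -> (A=3 B=5)
Step 2: fill(B) -> (A=3 B=10)
Step 3: empty(B) -> (A=3 B=0)
Step 4: pour(A -> B) -> (A=0 B=3)
Step 5: fill(A) -> (A=3 B=3)
Step 6: empty(A) -> (A=0 B=3)
Step 7: pour(B -> A) -> (A=3 B=0)
Step 8: fill(B) -> (A=3 B=10)
Step 9: empty(A) -> (A=0 B=10)
Step 10: fill(A) -> (A=3 B=10)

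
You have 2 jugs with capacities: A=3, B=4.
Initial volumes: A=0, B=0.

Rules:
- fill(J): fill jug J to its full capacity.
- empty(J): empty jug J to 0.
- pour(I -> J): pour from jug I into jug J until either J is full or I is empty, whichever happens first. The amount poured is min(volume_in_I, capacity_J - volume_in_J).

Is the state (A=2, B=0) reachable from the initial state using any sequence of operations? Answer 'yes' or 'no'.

BFS from (A=0, B=0):
  1. fill(A) -> (A=3 B=0)
  2. pour(A -> B) -> (A=0 B=3)
  3. fill(A) -> (A=3 B=3)
  4. pour(A -> B) -> (A=2 B=4)
  5. empty(B) -> (A=2 B=0)
Target reached → yes.

Answer: yes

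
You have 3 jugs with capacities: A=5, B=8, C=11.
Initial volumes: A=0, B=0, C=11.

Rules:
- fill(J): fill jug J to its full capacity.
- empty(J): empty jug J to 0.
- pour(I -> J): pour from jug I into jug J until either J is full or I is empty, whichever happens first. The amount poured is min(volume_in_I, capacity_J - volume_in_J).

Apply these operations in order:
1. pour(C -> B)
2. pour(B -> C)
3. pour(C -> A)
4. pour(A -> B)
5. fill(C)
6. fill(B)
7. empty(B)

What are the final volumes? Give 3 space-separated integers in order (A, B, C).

Answer: 0 0 11

Derivation:
Step 1: pour(C -> B) -> (A=0 B=8 C=3)
Step 2: pour(B -> C) -> (A=0 B=0 C=11)
Step 3: pour(C -> A) -> (A=5 B=0 C=6)
Step 4: pour(A -> B) -> (A=0 B=5 C=6)
Step 5: fill(C) -> (A=0 B=5 C=11)
Step 6: fill(B) -> (A=0 B=8 C=11)
Step 7: empty(B) -> (A=0 B=0 C=11)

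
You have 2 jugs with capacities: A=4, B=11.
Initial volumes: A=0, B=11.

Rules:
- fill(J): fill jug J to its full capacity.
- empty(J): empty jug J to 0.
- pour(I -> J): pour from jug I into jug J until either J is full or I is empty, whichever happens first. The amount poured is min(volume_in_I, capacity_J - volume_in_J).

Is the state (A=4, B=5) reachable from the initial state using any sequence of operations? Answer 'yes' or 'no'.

BFS from (A=0, B=11):
  1. fill(A) -> (A=4 B=11)
  2. empty(B) -> (A=4 B=0)
  3. pour(A -> B) -> (A=0 B=4)
  4. fill(A) -> (A=4 B=4)
  5. pour(A -> B) -> (A=0 B=8)
  6. fill(A) -> (A=4 B=8)
  7. pour(A -> B) -> (A=1 B=11)
  8. empty(B) -> (A=1 B=0)
  9. pour(A -> B) -> (A=0 B=1)
  10. fill(A) -> (A=4 B=1)
  11. pour(A -> B) -> (A=0 B=5)
  12. fill(A) -> (A=4 B=5)
Target reached → yes.

Answer: yes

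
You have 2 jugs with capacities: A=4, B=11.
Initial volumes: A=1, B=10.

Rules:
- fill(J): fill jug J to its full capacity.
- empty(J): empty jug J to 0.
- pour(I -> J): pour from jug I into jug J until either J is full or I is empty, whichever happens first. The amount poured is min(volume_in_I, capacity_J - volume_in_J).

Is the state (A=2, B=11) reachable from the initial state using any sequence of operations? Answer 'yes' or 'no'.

BFS from (A=1, B=10):
  1. empty(A) -> (A=0 B=10)
  2. pour(B -> A) -> (A=4 B=6)
  3. empty(A) -> (A=0 B=6)
  4. pour(B -> A) -> (A=4 B=2)
  5. empty(A) -> (A=0 B=2)
  6. pour(B -> A) -> (A=2 B=0)
  7. fill(B) -> (A=2 B=11)
Target reached → yes.

Answer: yes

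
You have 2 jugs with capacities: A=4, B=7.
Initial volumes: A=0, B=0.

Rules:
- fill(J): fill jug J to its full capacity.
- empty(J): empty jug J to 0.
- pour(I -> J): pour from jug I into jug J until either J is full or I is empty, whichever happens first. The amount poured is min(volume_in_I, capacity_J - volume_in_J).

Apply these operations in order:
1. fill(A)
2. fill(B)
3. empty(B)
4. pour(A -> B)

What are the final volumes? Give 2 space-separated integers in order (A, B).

Step 1: fill(A) -> (A=4 B=0)
Step 2: fill(B) -> (A=4 B=7)
Step 3: empty(B) -> (A=4 B=0)
Step 4: pour(A -> B) -> (A=0 B=4)

Answer: 0 4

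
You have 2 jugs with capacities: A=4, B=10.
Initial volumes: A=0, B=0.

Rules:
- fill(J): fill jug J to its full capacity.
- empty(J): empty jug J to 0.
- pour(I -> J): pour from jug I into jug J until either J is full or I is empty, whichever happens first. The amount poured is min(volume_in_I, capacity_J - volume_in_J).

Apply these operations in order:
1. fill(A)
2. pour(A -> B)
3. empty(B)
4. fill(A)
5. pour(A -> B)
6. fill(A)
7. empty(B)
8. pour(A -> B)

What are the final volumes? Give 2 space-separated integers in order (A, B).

Answer: 0 4

Derivation:
Step 1: fill(A) -> (A=4 B=0)
Step 2: pour(A -> B) -> (A=0 B=4)
Step 3: empty(B) -> (A=0 B=0)
Step 4: fill(A) -> (A=4 B=0)
Step 5: pour(A -> B) -> (A=0 B=4)
Step 6: fill(A) -> (A=4 B=4)
Step 7: empty(B) -> (A=4 B=0)
Step 8: pour(A -> B) -> (A=0 B=4)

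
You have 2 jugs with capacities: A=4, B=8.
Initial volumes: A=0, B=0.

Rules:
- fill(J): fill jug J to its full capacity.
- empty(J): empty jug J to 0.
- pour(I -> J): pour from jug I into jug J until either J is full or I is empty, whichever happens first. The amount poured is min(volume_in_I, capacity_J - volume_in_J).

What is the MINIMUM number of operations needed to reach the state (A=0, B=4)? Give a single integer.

BFS from (A=0, B=0). One shortest path:
  1. fill(A) -> (A=4 B=0)
  2. pour(A -> B) -> (A=0 B=4)
Reached target in 2 moves.

Answer: 2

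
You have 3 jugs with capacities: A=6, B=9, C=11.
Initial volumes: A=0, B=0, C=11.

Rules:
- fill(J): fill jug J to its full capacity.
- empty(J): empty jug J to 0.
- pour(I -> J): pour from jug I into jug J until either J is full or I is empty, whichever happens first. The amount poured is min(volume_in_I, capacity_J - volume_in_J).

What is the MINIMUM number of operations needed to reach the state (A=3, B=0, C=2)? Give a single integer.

Answer: 4

Derivation:
BFS from (A=0, B=0, C=11). One shortest path:
  1. pour(C -> B) -> (A=0 B=9 C=2)
  2. pour(B -> A) -> (A=6 B=3 C=2)
  3. empty(A) -> (A=0 B=3 C=2)
  4. pour(B -> A) -> (A=3 B=0 C=2)
Reached target in 4 moves.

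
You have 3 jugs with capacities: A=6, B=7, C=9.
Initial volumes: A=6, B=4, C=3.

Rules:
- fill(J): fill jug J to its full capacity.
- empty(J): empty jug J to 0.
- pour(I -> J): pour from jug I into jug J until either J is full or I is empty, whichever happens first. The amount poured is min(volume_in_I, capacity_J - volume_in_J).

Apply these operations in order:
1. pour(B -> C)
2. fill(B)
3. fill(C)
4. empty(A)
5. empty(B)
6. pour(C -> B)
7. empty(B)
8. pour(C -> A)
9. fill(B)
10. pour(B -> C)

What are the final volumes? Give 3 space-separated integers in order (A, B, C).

Answer: 2 0 7

Derivation:
Step 1: pour(B -> C) -> (A=6 B=0 C=7)
Step 2: fill(B) -> (A=6 B=7 C=7)
Step 3: fill(C) -> (A=6 B=7 C=9)
Step 4: empty(A) -> (A=0 B=7 C=9)
Step 5: empty(B) -> (A=0 B=0 C=9)
Step 6: pour(C -> B) -> (A=0 B=7 C=2)
Step 7: empty(B) -> (A=0 B=0 C=2)
Step 8: pour(C -> A) -> (A=2 B=0 C=0)
Step 9: fill(B) -> (A=2 B=7 C=0)
Step 10: pour(B -> C) -> (A=2 B=0 C=7)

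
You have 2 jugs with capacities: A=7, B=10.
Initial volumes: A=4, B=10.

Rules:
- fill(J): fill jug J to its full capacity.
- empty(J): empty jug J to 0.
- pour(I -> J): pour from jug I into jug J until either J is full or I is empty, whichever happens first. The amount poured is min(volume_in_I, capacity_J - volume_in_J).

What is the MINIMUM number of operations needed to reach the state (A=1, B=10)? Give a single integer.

Answer: 4

Derivation:
BFS from (A=4, B=10). One shortest path:
  1. empty(B) -> (A=4 B=0)
  2. pour(A -> B) -> (A=0 B=4)
  3. fill(A) -> (A=7 B=4)
  4. pour(A -> B) -> (A=1 B=10)
Reached target in 4 moves.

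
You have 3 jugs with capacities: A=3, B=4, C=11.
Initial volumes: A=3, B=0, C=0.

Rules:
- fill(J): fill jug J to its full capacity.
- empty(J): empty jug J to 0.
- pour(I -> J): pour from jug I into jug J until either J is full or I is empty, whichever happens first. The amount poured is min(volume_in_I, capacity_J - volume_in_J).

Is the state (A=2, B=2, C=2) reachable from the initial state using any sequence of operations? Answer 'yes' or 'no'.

Answer: no

Derivation:
BFS explored all 180 reachable states.
Reachable set includes: (0,0,0), (0,0,1), (0,0,2), (0,0,3), (0,0,4), (0,0,5), (0,0,6), (0,0,7), (0,0,8), (0,0,9), (0,0,10), (0,0,11) ...
Target (A=2, B=2, C=2) not in reachable set → no.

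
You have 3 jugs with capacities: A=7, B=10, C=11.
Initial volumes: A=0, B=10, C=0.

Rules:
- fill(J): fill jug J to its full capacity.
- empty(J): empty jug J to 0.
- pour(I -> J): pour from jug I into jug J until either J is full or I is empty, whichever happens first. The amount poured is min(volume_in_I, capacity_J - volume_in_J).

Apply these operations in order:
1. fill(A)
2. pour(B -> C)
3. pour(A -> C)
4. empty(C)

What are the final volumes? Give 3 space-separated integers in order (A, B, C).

Answer: 6 0 0

Derivation:
Step 1: fill(A) -> (A=7 B=10 C=0)
Step 2: pour(B -> C) -> (A=7 B=0 C=10)
Step 3: pour(A -> C) -> (A=6 B=0 C=11)
Step 4: empty(C) -> (A=6 B=0 C=0)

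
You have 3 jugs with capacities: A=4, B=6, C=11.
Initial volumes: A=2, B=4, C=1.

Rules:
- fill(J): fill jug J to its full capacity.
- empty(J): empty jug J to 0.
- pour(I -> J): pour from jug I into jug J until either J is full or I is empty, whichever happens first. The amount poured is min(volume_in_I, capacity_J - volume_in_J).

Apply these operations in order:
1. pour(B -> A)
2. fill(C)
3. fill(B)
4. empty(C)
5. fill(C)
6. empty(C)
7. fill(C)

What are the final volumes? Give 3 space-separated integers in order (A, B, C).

Step 1: pour(B -> A) -> (A=4 B=2 C=1)
Step 2: fill(C) -> (A=4 B=2 C=11)
Step 3: fill(B) -> (A=4 B=6 C=11)
Step 4: empty(C) -> (A=4 B=6 C=0)
Step 5: fill(C) -> (A=4 B=6 C=11)
Step 6: empty(C) -> (A=4 B=6 C=0)
Step 7: fill(C) -> (A=4 B=6 C=11)

Answer: 4 6 11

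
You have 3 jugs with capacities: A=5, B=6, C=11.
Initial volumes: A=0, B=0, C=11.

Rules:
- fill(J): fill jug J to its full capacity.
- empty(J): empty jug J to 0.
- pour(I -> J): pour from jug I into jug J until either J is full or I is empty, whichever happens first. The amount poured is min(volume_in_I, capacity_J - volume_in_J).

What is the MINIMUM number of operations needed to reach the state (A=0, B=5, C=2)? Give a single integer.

Answer: 8

Derivation:
BFS from (A=0, B=0, C=11). One shortest path:
  1. fill(B) -> (A=0 B=6 C=11)
  2. pour(B -> A) -> (A=5 B=1 C=11)
  3. empty(A) -> (A=0 B=1 C=11)
  4. pour(B -> A) -> (A=1 B=0 C=11)
  5. pour(C -> A) -> (A=5 B=0 C=7)
  6. empty(A) -> (A=0 B=0 C=7)
  7. pour(C -> A) -> (A=5 B=0 C=2)
  8. pour(A -> B) -> (A=0 B=5 C=2)
Reached target in 8 moves.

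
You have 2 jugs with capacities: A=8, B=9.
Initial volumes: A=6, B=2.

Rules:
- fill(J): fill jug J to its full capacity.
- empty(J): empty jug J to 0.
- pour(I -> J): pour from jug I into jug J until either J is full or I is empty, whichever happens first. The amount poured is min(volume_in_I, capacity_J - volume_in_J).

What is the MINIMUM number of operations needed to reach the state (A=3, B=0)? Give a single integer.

BFS from (A=6, B=2). One shortest path:
  1. empty(A) -> (A=0 B=2)
  2. pour(B -> A) -> (A=2 B=0)
  3. fill(B) -> (A=2 B=9)
  4. pour(B -> A) -> (A=8 B=3)
  5. empty(A) -> (A=0 B=3)
  6. pour(B -> A) -> (A=3 B=0)
Reached target in 6 moves.

Answer: 6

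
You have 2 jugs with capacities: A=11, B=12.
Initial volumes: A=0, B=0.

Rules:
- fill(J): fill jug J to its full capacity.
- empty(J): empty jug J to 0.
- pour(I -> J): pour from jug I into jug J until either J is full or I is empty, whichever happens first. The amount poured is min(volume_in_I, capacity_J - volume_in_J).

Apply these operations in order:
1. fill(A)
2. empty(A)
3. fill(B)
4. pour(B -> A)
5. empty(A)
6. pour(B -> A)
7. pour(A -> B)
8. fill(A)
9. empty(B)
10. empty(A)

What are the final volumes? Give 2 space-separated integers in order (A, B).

Answer: 0 0

Derivation:
Step 1: fill(A) -> (A=11 B=0)
Step 2: empty(A) -> (A=0 B=0)
Step 3: fill(B) -> (A=0 B=12)
Step 4: pour(B -> A) -> (A=11 B=1)
Step 5: empty(A) -> (A=0 B=1)
Step 6: pour(B -> A) -> (A=1 B=0)
Step 7: pour(A -> B) -> (A=0 B=1)
Step 8: fill(A) -> (A=11 B=1)
Step 9: empty(B) -> (A=11 B=0)
Step 10: empty(A) -> (A=0 B=0)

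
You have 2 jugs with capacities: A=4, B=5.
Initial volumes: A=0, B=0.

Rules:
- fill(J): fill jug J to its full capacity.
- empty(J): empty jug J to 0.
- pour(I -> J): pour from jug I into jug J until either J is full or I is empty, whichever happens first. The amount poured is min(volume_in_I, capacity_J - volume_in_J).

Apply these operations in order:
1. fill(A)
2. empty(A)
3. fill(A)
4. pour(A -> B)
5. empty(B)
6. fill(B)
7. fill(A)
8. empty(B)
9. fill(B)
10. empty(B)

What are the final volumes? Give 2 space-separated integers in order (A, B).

Answer: 4 0

Derivation:
Step 1: fill(A) -> (A=4 B=0)
Step 2: empty(A) -> (A=0 B=0)
Step 3: fill(A) -> (A=4 B=0)
Step 4: pour(A -> B) -> (A=0 B=4)
Step 5: empty(B) -> (A=0 B=0)
Step 6: fill(B) -> (A=0 B=5)
Step 7: fill(A) -> (A=4 B=5)
Step 8: empty(B) -> (A=4 B=0)
Step 9: fill(B) -> (A=4 B=5)
Step 10: empty(B) -> (A=4 B=0)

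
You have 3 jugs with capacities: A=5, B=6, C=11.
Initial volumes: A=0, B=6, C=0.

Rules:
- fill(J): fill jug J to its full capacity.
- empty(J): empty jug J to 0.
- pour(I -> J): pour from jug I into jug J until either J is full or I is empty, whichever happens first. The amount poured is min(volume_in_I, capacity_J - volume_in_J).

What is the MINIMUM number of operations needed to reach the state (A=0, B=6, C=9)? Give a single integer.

BFS from (A=0, B=6, C=0). One shortest path:
  1. fill(A) -> (A=5 B=6 C=0)
  2. empty(B) -> (A=5 B=0 C=0)
  3. pour(A -> B) -> (A=0 B=5 C=0)
  4. fill(A) -> (A=5 B=5 C=0)
  5. pour(A -> B) -> (A=4 B=6 C=0)
  6. pour(A -> C) -> (A=0 B=6 C=4)
  7. fill(A) -> (A=5 B=6 C=4)
  8. pour(A -> C) -> (A=0 B=6 C=9)
Reached target in 8 moves.

Answer: 8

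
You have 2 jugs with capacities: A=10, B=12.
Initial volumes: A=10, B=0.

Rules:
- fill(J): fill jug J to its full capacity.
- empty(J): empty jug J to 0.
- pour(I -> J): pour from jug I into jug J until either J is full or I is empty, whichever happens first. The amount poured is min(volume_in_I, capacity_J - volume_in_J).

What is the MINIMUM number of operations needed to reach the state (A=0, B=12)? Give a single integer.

Answer: 2

Derivation:
BFS from (A=10, B=0). One shortest path:
  1. empty(A) -> (A=0 B=0)
  2. fill(B) -> (A=0 B=12)
Reached target in 2 moves.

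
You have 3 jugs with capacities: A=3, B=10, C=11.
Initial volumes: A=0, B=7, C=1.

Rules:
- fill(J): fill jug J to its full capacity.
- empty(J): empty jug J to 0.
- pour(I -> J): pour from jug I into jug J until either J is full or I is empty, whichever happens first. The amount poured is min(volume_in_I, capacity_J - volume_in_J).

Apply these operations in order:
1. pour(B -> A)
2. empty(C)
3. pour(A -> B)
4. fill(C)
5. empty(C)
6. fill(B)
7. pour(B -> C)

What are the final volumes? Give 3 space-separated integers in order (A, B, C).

Answer: 0 0 10

Derivation:
Step 1: pour(B -> A) -> (A=3 B=4 C=1)
Step 2: empty(C) -> (A=3 B=4 C=0)
Step 3: pour(A -> B) -> (A=0 B=7 C=0)
Step 4: fill(C) -> (A=0 B=7 C=11)
Step 5: empty(C) -> (A=0 B=7 C=0)
Step 6: fill(B) -> (A=0 B=10 C=0)
Step 7: pour(B -> C) -> (A=0 B=0 C=10)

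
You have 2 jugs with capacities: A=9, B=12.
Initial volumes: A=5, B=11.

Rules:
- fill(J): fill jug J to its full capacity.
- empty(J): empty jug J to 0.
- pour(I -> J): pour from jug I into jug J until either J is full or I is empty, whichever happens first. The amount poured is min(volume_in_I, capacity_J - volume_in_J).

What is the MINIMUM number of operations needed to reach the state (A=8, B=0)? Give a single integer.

BFS from (A=5, B=11). One shortest path:
  1. fill(A) -> (A=9 B=11)
  2. pour(A -> B) -> (A=8 B=12)
  3. empty(B) -> (A=8 B=0)
Reached target in 3 moves.

Answer: 3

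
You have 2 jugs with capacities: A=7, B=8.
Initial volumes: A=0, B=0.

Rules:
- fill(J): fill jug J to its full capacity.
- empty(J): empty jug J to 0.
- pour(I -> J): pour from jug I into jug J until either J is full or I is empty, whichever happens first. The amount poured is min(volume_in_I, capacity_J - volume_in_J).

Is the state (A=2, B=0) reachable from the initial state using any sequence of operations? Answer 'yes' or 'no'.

Answer: yes

Derivation:
BFS from (A=0, B=0):
  1. fill(B) -> (A=0 B=8)
  2. pour(B -> A) -> (A=7 B=1)
  3. empty(A) -> (A=0 B=1)
  4. pour(B -> A) -> (A=1 B=0)
  5. fill(B) -> (A=1 B=8)
  6. pour(B -> A) -> (A=7 B=2)
  7. empty(A) -> (A=0 B=2)
  8. pour(B -> A) -> (A=2 B=0)
Target reached → yes.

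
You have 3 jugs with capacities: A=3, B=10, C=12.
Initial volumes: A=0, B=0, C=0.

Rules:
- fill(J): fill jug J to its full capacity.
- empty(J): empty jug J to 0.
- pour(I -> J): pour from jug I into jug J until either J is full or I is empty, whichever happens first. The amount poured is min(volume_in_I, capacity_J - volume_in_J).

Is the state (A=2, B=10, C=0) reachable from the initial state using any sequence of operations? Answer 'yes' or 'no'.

BFS from (A=0, B=0, C=0):
  1. fill(C) -> (A=0 B=0 C=12)
  2. pour(C -> B) -> (A=0 B=10 C=2)
  3. pour(C -> A) -> (A=2 B=10 C=0)
Target reached → yes.

Answer: yes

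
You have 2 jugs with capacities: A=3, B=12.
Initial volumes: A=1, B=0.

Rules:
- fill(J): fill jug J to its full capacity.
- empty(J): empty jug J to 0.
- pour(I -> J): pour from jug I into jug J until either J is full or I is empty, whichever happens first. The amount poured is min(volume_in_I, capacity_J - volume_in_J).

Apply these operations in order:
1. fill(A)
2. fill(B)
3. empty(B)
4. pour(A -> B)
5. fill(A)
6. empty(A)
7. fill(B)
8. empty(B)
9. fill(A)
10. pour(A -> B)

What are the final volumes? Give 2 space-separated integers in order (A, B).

Step 1: fill(A) -> (A=3 B=0)
Step 2: fill(B) -> (A=3 B=12)
Step 3: empty(B) -> (A=3 B=0)
Step 4: pour(A -> B) -> (A=0 B=3)
Step 5: fill(A) -> (A=3 B=3)
Step 6: empty(A) -> (A=0 B=3)
Step 7: fill(B) -> (A=0 B=12)
Step 8: empty(B) -> (A=0 B=0)
Step 9: fill(A) -> (A=3 B=0)
Step 10: pour(A -> B) -> (A=0 B=3)

Answer: 0 3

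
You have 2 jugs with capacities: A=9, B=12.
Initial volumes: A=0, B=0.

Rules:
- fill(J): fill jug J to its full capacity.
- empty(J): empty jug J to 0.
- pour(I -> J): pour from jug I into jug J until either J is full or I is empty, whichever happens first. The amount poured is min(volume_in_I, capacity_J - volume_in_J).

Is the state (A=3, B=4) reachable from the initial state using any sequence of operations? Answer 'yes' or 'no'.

Answer: no

Derivation:
BFS explored all 14 reachable states.
Reachable set includes: (0,0), (0,3), (0,6), (0,9), (0,12), (3,0), (3,12), (6,0), (6,12), (9,0), (9,3), (9,6) ...
Target (A=3, B=4) not in reachable set → no.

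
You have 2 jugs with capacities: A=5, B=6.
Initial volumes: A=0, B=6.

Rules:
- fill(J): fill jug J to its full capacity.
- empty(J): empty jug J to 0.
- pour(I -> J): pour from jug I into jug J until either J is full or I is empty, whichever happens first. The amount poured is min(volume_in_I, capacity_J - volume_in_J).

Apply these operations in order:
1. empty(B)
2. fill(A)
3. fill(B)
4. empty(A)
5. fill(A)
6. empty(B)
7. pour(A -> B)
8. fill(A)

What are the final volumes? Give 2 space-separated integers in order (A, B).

Step 1: empty(B) -> (A=0 B=0)
Step 2: fill(A) -> (A=5 B=0)
Step 3: fill(B) -> (A=5 B=6)
Step 4: empty(A) -> (A=0 B=6)
Step 5: fill(A) -> (A=5 B=6)
Step 6: empty(B) -> (A=5 B=0)
Step 7: pour(A -> B) -> (A=0 B=5)
Step 8: fill(A) -> (A=5 B=5)

Answer: 5 5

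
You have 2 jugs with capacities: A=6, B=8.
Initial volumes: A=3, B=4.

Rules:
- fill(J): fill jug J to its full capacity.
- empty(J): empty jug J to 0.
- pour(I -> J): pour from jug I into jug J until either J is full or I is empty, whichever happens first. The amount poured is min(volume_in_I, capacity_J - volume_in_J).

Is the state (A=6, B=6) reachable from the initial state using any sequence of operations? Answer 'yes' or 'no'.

Answer: yes

Derivation:
BFS from (A=3, B=4):
  1. fill(A) -> (A=6 B=4)
  2. empty(B) -> (A=6 B=0)
  3. pour(A -> B) -> (A=0 B=6)
  4. fill(A) -> (A=6 B=6)
Target reached → yes.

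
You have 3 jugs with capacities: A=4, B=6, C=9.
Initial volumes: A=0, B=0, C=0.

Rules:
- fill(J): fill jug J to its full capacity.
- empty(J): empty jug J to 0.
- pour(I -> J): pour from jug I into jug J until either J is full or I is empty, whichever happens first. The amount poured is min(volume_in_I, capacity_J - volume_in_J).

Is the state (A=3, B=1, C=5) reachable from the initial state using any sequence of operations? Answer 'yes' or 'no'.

BFS explored all 230 reachable states.
Reachable set includes: (0,0,0), (0,0,1), (0,0,2), (0,0,3), (0,0,4), (0,0,5), (0,0,6), (0,0,7), (0,0,8), (0,0,9), (0,1,0), (0,1,1) ...
Target (A=3, B=1, C=5) not in reachable set → no.

Answer: no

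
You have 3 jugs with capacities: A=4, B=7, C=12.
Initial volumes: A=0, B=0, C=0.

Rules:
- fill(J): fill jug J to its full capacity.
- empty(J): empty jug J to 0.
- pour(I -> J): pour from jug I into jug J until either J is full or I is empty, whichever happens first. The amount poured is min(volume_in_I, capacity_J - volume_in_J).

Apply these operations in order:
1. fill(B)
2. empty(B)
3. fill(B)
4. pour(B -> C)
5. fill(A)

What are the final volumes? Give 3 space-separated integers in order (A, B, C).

Answer: 4 0 7

Derivation:
Step 1: fill(B) -> (A=0 B=7 C=0)
Step 2: empty(B) -> (A=0 B=0 C=0)
Step 3: fill(B) -> (A=0 B=7 C=0)
Step 4: pour(B -> C) -> (A=0 B=0 C=7)
Step 5: fill(A) -> (A=4 B=0 C=7)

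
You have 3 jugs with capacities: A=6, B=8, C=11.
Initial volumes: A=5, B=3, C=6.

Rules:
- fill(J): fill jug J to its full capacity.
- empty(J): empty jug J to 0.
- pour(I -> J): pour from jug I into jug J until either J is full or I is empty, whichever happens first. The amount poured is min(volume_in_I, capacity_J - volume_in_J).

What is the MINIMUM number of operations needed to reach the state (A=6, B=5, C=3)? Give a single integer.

BFS from (A=5, B=3, C=6). One shortest path:
  1. pour(B -> C) -> (A=5 B=0 C=9)
  2. pour(A -> B) -> (A=0 B=5 C=9)
  3. pour(C -> A) -> (A=6 B=5 C=3)
Reached target in 3 moves.

Answer: 3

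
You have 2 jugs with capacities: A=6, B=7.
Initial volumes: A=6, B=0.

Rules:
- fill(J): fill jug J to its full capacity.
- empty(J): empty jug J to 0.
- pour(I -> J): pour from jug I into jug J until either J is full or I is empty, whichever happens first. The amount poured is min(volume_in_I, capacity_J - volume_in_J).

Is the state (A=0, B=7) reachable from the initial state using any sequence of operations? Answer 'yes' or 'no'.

Answer: yes

Derivation:
BFS from (A=6, B=0):
  1. empty(A) -> (A=0 B=0)
  2. fill(B) -> (A=0 B=7)
Target reached → yes.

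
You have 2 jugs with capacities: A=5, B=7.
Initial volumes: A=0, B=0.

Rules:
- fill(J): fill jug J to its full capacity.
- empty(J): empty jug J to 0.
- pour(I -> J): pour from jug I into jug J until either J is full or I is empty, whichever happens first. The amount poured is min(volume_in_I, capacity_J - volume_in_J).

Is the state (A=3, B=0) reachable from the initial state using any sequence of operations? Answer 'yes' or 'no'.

BFS from (A=0, B=0):
  1. fill(A) -> (A=5 B=0)
  2. pour(A -> B) -> (A=0 B=5)
  3. fill(A) -> (A=5 B=5)
  4. pour(A -> B) -> (A=3 B=7)
  5. empty(B) -> (A=3 B=0)
Target reached → yes.

Answer: yes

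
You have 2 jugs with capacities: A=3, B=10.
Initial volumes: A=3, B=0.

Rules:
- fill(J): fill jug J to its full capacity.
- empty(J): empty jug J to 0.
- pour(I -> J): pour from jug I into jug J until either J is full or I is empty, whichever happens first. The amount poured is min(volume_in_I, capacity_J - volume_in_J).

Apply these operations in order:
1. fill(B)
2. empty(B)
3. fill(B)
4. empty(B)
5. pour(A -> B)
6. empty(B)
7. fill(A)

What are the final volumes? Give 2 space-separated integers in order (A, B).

Answer: 3 0

Derivation:
Step 1: fill(B) -> (A=3 B=10)
Step 2: empty(B) -> (A=3 B=0)
Step 3: fill(B) -> (A=3 B=10)
Step 4: empty(B) -> (A=3 B=0)
Step 5: pour(A -> B) -> (A=0 B=3)
Step 6: empty(B) -> (A=0 B=0)
Step 7: fill(A) -> (A=3 B=0)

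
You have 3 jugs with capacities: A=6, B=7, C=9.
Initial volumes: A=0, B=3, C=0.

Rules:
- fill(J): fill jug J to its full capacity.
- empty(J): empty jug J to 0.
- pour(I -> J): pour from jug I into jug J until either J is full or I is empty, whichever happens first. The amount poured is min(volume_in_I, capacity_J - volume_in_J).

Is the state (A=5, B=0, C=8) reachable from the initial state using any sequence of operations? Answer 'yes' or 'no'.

BFS from (A=0, B=3, C=0):
  1. fill(A) -> (A=6 B=3 C=0)
  2. fill(B) -> (A=6 B=7 C=0)
  3. pour(B -> C) -> (A=6 B=0 C=7)
  4. pour(A -> B) -> (A=0 B=6 C=7)
  5. pour(C -> A) -> (A=6 B=6 C=1)
  6. pour(A -> B) -> (A=5 B=7 C=1)
  7. pour(B -> C) -> (A=5 B=0 C=8)
Target reached → yes.

Answer: yes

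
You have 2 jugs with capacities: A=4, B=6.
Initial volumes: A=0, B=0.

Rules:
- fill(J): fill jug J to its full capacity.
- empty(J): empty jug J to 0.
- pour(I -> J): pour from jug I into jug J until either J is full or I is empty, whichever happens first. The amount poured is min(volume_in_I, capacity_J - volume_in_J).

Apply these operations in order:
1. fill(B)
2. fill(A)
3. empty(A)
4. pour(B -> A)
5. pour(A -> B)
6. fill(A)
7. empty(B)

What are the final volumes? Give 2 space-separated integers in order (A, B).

Answer: 4 0

Derivation:
Step 1: fill(B) -> (A=0 B=6)
Step 2: fill(A) -> (A=4 B=6)
Step 3: empty(A) -> (A=0 B=6)
Step 4: pour(B -> A) -> (A=4 B=2)
Step 5: pour(A -> B) -> (A=0 B=6)
Step 6: fill(A) -> (A=4 B=6)
Step 7: empty(B) -> (A=4 B=0)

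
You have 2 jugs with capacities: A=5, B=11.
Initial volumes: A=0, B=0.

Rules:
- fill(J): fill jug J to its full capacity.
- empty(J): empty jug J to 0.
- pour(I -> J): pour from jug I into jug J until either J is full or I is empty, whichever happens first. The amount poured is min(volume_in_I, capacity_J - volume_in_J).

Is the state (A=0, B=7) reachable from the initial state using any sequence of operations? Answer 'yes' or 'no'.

BFS from (A=0, B=0):
  1. fill(B) -> (A=0 B=11)
  2. pour(B -> A) -> (A=5 B=6)
  3. empty(A) -> (A=0 B=6)
  4. pour(B -> A) -> (A=5 B=1)
  5. empty(A) -> (A=0 B=1)
  6. pour(B -> A) -> (A=1 B=0)
  7. fill(B) -> (A=1 B=11)
  8. pour(B -> A) -> (A=5 B=7)
  9. empty(A) -> (A=0 B=7)
Target reached → yes.

Answer: yes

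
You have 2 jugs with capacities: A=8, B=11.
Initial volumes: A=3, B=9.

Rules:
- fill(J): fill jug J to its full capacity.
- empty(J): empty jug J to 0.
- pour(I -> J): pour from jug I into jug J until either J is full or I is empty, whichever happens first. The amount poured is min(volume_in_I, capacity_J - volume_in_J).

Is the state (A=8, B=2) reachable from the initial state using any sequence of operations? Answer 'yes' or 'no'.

Answer: yes

Derivation:
BFS from (A=3, B=9):
  1. pour(B -> A) -> (A=8 B=4)
  2. empty(A) -> (A=0 B=4)
  3. pour(B -> A) -> (A=4 B=0)
  4. fill(B) -> (A=4 B=11)
  5. pour(B -> A) -> (A=8 B=7)
  6. empty(A) -> (A=0 B=7)
  7. pour(B -> A) -> (A=7 B=0)
  8. fill(B) -> (A=7 B=11)
  9. pour(B -> A) -> (A=8 B=10)
  10. empty(A) -> (A=0 B=10)
  11. pour(B -> A) -> (A=8 B=2)
Target reached → yes.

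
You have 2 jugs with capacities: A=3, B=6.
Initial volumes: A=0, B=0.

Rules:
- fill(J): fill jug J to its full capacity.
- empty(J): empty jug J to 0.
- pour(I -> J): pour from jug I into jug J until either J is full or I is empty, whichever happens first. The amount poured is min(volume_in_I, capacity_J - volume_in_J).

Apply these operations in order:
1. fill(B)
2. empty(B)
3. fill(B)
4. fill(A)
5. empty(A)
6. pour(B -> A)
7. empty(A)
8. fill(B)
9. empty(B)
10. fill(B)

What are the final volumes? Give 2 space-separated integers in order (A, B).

Answer: 0 6

Derivation:
Step 1: fill(B) -> (A=0 B=6)
Step 2: empty(B) -> (A=0 B=0)
Step 3: fill(B) -> (A=0 B=6)
Step 4: fill(A) -> (A=3 B=6)
Step 5: empty(A) -> (A=0 B=6)
Step 6: pour(B -> A) -> (A=3 B=3)
Step 7: empty(A) -> (A=0 B=3)
Step 8: fill(B) -> (A=0 B=6)
Step 9: empty(B) -> (A=0 B=0)
Step 10: fill(B) -> (A=0 B=6)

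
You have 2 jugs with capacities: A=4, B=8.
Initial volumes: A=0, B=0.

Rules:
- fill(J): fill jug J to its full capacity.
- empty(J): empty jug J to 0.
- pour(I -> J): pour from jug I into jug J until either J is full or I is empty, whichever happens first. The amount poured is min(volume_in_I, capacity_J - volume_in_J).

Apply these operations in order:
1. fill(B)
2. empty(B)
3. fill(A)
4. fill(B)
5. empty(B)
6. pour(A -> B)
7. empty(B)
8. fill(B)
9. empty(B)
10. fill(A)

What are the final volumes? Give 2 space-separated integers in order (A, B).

Step 1: fill(B) -> (A=0 B=8)
Step 2: empty(B) -> (A=0 B=0)
Step 3: fill(A) -> (A=4 B=0)
Step 4: fill(B) -> (A=4 B=8)
Step 5: empty(B) -> (A=4 B=0)
Step 6: pour(A -> B) -> (A=0 B=4)
Step 7: empty(B) -> (A=0 B=0)
Step 8: fill(B) -> (A=0 B=8)
Step 9: empty(B) -> (A=0 B=0)
Step 10: fill(A) -> (A=4 B=0)

Answer: 4 0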